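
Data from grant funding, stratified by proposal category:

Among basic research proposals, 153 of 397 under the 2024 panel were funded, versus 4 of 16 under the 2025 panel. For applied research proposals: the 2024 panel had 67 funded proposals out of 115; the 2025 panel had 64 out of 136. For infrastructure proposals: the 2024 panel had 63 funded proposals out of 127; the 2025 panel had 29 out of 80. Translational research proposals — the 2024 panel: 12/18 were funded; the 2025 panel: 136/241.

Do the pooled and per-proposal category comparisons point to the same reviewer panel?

No

Basic research: the 2024 panel 153/397 = 38.5%, the 2025 panel 4/16 = 25.0% → the 2024 panel
Applied research: the 2024 panel 67/115 = 58.3%, the 2025 panel 64/136 = 47.1% → the 2024 panel
Infrastructure: the 2024 panel 63/127 = 49.6%, the 2025 panel 29/80 = 36.2% → the 2024 panel
Translational research: the 2024 panel 12/18 = 66.7%, the 2025 panel 136/241 = 56.4% → the 2024 panel
Overall: the 2024 panel 295/657 = 44.9%, the 2025 panel 233/473 = 49.3% → the 2025 panel
The 2024 panel wins each proposal group but the 2025 panel wins overall — the comparison reverses. The 2024 panel's proposals skew toward basic research, which has a lower base rate.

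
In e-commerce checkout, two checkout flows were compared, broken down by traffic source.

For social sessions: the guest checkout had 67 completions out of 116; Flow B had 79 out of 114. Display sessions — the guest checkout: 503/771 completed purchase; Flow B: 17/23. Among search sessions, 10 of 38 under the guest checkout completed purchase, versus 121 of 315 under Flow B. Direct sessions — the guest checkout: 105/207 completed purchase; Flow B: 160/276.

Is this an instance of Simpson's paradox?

Yes

Social: the guest checkout 67/116 = 57.8%, Flow B 79/114 = 69.3% → Flow B
Display: the guest checkout 503/771 = 65.2%, Flow B 17/23 = 73.9% → Flow B
Search: the guest checkout 10/38 = 26.3%, Flow B 121/315 = 38.4% → Flow B
Direct: the guest checkout 105/207 = 50.7%, Flow B 160/276 = 58.0% → Flow B
Overall: the guest checkout 685/1132 = 60.5%, Flow B 377/728 = 51.8% → the guest checkout
Flow B wins each traffic group but the guest checkout wins overall — the comparison reverses. Flow B's sessions skew toward search, which has a lower base rate.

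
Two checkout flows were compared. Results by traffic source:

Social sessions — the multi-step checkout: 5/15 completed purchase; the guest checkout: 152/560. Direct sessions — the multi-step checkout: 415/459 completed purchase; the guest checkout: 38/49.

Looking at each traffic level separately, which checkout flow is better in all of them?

Social: the multi-step checkout 5/15 = 33.3%, the guest checkout 152/560 = 27.1% → the multi-step checkout
Direct: the multi-step checkout 415/459 = 90.4%, the guest checkout 38/49 = 77.6% → the multi-step checkout
The multi-step checkout has the higher rate in both groups.

the multi-step checkout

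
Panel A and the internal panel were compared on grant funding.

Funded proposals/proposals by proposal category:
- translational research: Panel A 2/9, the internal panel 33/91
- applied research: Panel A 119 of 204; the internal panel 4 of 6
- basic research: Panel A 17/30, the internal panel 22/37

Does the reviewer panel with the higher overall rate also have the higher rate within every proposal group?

No

Translational research: Panel A 2/9 = 22.2%, the internal panel 33/91 = 36.3% → the internal panel
Applied research: Panel A 119/204 = 58.3%, the internal panel 4/6 = 66.7% → the internal panel
Basic research: Panel A 17/30 = 56.7%, the internal panel 22/37 = 59.5% → the internal panel
Overall: Panel A 138/243 = 56.8%, the internal panel 59/134 = 44.0% → Panel A
The internal panel wins each proposal group but Panel A wins overall — the comparison reverses. The internal panel's proposals skew toward translational research, which has a lower base rate.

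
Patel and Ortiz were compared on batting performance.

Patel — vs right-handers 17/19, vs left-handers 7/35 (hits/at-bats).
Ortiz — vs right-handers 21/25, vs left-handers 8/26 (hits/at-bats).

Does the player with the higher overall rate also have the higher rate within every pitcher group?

Vs right-handers: Patel 17/19 = 89.5%, Ortiz 21/25 = 84.0% → Patel
Vs left-handers: Patel 7/35 = 20.0%, Ortiz 8/26 = 30.8% → Ortiz
Overall: Patel 24/54 = 44.4%, Ortiz 29/51 = 56.9% → Ortiz
Neither sweeps: Patel wins 1 of 2 groups, Ortiz wins 1. Ortiz wins overall but not every group — no Simpson reversal.

No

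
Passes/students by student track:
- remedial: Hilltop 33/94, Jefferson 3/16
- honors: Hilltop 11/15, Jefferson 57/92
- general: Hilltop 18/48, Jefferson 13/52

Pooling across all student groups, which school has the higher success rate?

Remedial: Hilltop 33/94 = 35.1%, Jefferson 3/16 = 18.8% → Hilltop
Honors: Hilltop 11/15 = 73.3%, Jefferson 57/92 = 62.0% → Hilltop
General: Hilltop 18/48 = 37.5%, Jefferson 13/52 = 25.0% → Hilltop
Overall: Hilltop 62/157 = 39.5%, Jefferson 73/160 = 45.6% → Jefferson
(Hilltop wins every student group but Jefferson wins overall — Hilltop's students skew toward the low-rate remedial group.)

Jefferson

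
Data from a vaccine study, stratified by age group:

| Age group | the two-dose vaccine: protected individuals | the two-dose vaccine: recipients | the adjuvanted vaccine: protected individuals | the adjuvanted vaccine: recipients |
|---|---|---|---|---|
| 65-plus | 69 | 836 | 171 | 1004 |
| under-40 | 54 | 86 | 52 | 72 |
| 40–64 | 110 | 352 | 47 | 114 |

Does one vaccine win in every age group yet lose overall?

65-plus: the two-dose vaccine 69/836 = 8.3%, the adjuvanted vaccine 171/1004 = 17.0% → the adjuvanted vaccine
Under-40: the two-dose vaccine 54/86 = 62.8%, the adjuvanted vaccine 52/72 = 72.2% → the adjuvanted vaccine
40–64: the two-dose vaccine 110/352 = 31.2%, the adjuvanted vaccine 47/114 = 41.2% → the adjuvanted vaccine
Overall: the two-dose vaccine 233/1274 = 18.3%, the adjuvanted vaccine 270/1190 = 22.7% → the adjuvanted vaccine
The adjuvanted vaccine wins overall and in every age group — no reversal.

No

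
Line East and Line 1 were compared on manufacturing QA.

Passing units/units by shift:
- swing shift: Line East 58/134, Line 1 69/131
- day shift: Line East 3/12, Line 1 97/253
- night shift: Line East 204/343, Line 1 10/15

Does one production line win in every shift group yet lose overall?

Yes

Swing shift: Line East 58/134 = 43.3%, Line 1 69/131 = 52.7% → Line 1
Day shift: Line East 3/12 = 25.0%, Line 1 97/253 = 38.3% → Line 1
Night shift: Line East 204/343 = 59.5%, Line 1 10/15 = 66.7% → Line 1
Overall: Line East 265/489 = 54.2%, Line 1 176/399 = 44.1% → Line East
Line 1 wins each shift group but Line East wins overall — the comparison reverses. Line 1's units skew toward day shift, which has a lower base rate.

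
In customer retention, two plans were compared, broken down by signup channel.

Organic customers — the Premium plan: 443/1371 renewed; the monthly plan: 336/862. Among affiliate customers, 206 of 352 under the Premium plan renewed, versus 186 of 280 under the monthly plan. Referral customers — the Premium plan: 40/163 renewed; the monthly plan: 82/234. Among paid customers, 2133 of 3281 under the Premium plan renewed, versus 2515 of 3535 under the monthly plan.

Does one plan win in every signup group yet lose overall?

Organic: the Premium plan 443/1371 = 32.3%, the monthly plan 336/862 = 39.0% → the monthly plan
Affiliate: the Premium plan 206/352 = 58.5%, the monthly plan 186/280 = 66.4% → the monthly plan
Referral: the Premium plan 40/163 = 24.5%, the monthly plan 82/234 = 35.0% → the monthly plan
Paid: the Premium plan 2133/3281 = 65.0%, the monthly plan 2515/3535 = 71.1% → the monthly plan
Overall: the Premium plan 2822/5167 = 54.6%, the monthly plan 3119/4911 = 63.5% → the monthly plan
The monthly plan wins overall and in every signup group — no reversal.

No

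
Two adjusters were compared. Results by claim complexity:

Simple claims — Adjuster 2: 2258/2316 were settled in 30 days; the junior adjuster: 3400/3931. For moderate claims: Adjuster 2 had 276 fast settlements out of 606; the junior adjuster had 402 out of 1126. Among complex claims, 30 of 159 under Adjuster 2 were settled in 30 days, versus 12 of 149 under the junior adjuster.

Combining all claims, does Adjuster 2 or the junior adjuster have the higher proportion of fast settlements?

Simple: Adjuster 2 2258/2316 = 97.5%, the junior adjuster 3400/3931 = 86.5% → Adjuster 2
Moderate: Adjuster 2 276/606 = 45.5%, the junior adjuster 402/1126 = 35.7% → Adjuster 2
Complex: Adjuster 2 30/159 = 18.9%, the junior adjuster 12/149 = 8.1% → Adjuster 2
Overall: Adjuster 2 2564/3081 = 83.2%, the junior adjuster 3814/5206 = 73.3% → Adjuster 2

Adjuster 2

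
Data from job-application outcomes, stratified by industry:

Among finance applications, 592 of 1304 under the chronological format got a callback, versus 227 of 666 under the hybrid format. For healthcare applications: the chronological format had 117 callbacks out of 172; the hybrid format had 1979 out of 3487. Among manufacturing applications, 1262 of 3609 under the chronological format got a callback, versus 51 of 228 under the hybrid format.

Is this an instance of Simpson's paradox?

Yes

Finance: the chronological format 592/1304 = 45.4%, the hybrid format 227/666 = 34.1% → the chronological format
Healthcare: the chronological format 117/172 = 68.0%, the hybrid format 1979/3487 = 56.8% → the chronological format
Manufacturing: the chronological format 1262/3609 = 35.0%, the hybrid format 51/228 = 22.4% → the chronological format
Overall: the chronological format 1971/5085 = 38.8%, the hybrid format 2257/4381 = 51.5% → the hybrid format
The chronological format wins each industry group but the hybrid format wins overall — the comparison reverses. The chronological format's applications skew toward manufacturing, which has a lower base rate.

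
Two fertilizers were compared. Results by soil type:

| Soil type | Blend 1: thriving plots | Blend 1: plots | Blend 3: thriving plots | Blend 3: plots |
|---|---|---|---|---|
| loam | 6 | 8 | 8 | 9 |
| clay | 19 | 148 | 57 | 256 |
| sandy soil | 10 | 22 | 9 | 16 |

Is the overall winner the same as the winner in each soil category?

Yes

Loam: Blend 1 6/8 = 75.0%, Blend 3 8/9 = 88.9% → Blend 3
Clay: Blend 1 19/148 = 12.8%, Blend 3 57/256 = 22.3% → Blend 3
Sandy soil: Blend 1 10/22 = 45.5%, Blend 3 9/16 = 56.2% → Blend 3
Overall: Blend 1 35/178 = 19.7%, Blend 3 74/281 = 26.3% → Blend 3
Blend 3 wins overall and in every soil group — no reversal.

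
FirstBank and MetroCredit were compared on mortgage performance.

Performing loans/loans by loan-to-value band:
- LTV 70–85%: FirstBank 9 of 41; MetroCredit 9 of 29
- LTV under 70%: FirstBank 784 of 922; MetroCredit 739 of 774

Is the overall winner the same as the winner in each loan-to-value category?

LTV 70–85%: FirstBank 9/41 = 22.0%, MetroCredit 9/29 = 31.0% → MetroCredit
LTV under 70%: FirstBank 784/922 = 85.0%, MetroCredit 739/774 = 95.5% → MetroCredit
Overall: FirstBank 793/963 = 82.3%, MetroCredit 748/803 = 93.2% → MetroCredit
MetroCredit wins overall and in every loan-to-value group — no reversal.

Yes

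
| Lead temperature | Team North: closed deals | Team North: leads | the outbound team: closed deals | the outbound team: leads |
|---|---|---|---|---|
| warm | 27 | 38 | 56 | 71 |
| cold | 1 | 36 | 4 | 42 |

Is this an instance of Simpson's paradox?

Warm: Team North 27/38 = 71.1%, the outbound team 56/71 = 78.9% → the outbound team
Cold: Team North 1/36 = 2.8%, the outbound team 4/42 = 9.5% → the outbound team
Overall: Team North 28/74 = 37.8%, the outbound team 60/113 = 53.1% → the outbound team
The outbound team wins overall and in every lead group — no reversal.

No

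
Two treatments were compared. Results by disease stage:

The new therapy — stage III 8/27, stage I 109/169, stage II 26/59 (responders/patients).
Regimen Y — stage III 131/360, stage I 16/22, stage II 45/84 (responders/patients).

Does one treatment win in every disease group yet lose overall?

Yes

Stage III: the new therapy 8/27 = 29.6%, Regimen Y 131/360 = 36.4% → Regimen Y
Stage I: the new therapy 109/169 = 64.5%, Regimen Y 16/22 = 72.7% → Regimen Y
Stage II: the new therapy 26/59 = 44.1%, Regimen Y 45/84 = 53.6% → Regimen Y
Overall: the new therapy 143/255 = 56.1%, Regimen Y 192/466 = 41.2% → the new therapy
Regimen Y wins each disease group but the new therapy wins overall — the comparison reverses. Regimen Y's patients skew toward stage III, which has a lower base rate.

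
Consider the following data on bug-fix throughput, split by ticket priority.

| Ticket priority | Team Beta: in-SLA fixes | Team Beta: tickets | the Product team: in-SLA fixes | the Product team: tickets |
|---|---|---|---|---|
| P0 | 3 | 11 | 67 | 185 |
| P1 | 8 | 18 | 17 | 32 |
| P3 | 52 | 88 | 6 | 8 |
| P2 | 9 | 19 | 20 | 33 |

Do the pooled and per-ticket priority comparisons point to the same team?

No

P0: Team Beta 3/11 = 27.3%, the Product team 67/185 = 36.2% → the Product team
P1: Team Beta 8/18 = 44.4%, the Product team 17/32 = 53.1% → the Product team
P3: Team Beta 52/88 = 59.1%, the Product team 6/8 = 75.0% → the Product team
P2: Team Beta 9/19 = 47.4%, the Product team 20/33 = 60.6% → the Product team
Overall: Team Beta 72/136 = 52.9%, the Product team 110/258 = 42.6% → Team Beta
The Product team wins each ticket group but Team Beta wins overall — the comparison reverses. The Product team's tickets skew toward P0, which has a lower base rate.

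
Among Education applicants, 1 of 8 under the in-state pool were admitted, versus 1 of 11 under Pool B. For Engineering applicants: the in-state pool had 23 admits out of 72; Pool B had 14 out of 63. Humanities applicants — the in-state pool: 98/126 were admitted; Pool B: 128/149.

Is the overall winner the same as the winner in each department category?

No

Education: the in-state pool 1/8 = 12.5%, Pool B 1/11 = 9.1% → the in-state pool
Engineering: the in-state pool 23/72 = 31.9%, Pool B 14/63 = 22.2% → the in-state pool
Humanities: the in-state pool 98/126 = 77.8%, Pool B 128/149 = 85.9% → Pool B
Overall: the in-state pool 122/206 = 59.2%, Pool B 143/223 = 64.1% → Pool B
Neither sweeps: the in-state pool wins 2 of 3 groups, Pool B wins 1. Pool B wins overall but not every group — no Simpson reversal.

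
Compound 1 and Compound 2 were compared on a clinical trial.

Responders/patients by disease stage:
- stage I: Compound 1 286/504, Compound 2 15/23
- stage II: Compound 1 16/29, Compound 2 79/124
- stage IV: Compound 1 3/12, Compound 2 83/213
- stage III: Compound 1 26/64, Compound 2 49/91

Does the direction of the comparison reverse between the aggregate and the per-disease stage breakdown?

Stage I: Compound 1 286/504 = 56.7%, Compound 2 15/23 = 65.2% → Compound 2
Stage II: Compound 1 16/29 = 55.2%, Compound 2 79/124 = 63.7% → Compound 2
Stage IV: Compound 1 3/12 = 25.0%, Compound 2 83/213 = 39.0% → Compound 2
Stage III: Compound 1 26/64 = 40.6%, Compound 2 49/91 = 53.8% → Compound 2
Overall: Compound 1 331/609 = 54.4%, Compound 2 226/451 = 50.1% → Compound 1
Compound 2 wins each disease group but Compound 1 wins overall — the comparison reverses. Compound 2's patients skew toward stage IV, which has a lower base rate.

Yes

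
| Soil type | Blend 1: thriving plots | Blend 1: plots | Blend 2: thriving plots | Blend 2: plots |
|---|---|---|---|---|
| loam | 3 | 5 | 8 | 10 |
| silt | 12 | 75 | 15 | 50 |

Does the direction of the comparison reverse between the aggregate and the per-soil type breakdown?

Loam: Blend 1 3/5 = 60.0%, Blend 2 8/10 = 80.0% → Blend 2
Silt: Blend 1 12/75 = 16.0%, Blend 2 15/50 = 30.0% → Blend 2
Overall: Blend 1 15/80 = 18.8%, Blend 2 23/60 = 38.3% → Blend 2
Blend 2 wins overall and in every soil group — no reversal.

No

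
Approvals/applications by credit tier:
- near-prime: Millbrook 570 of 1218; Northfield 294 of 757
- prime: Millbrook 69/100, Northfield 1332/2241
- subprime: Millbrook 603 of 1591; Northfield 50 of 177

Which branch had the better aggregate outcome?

Northfield

Near-prime: Millbrook 570/1218 = 46.8%, Northfield 294/757 = 38.8% → Millbrook
Prime: Millbrook 69/100 = 69.0%, Northfield 1332/2241 = 59.4% → Millbrook
Subprime: Millbrook 603/1591 = 37.9%, Northfield 50/177 = 28.2% → Millbrook
Overall: Millbrook 1242/2909 = 42.7%, Northfield 1676/3175 = 52.8% → Northfield
(Millbrook wins every credit group but Northfield wins overall — Millbrook's applications skew toward the low-rate subprime group.)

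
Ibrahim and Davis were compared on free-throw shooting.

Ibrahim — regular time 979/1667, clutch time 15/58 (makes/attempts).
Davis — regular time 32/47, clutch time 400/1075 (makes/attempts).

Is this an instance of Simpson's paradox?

Yes

Regular time: Ibrahim 979/1667 = 58.7%, Davis 32/47 = 68.1% → Davis
Clutch time: Ibrahim 15/58 = 25.9%, Davis 400/1075 = 37.2% → Davis
Overall: Ibrahim 994/1725 = 57.6%, Davis 432/1122 = 38.5% → Ibrahim
Davis wins each game group but Ibrahim wins overall — the comparison reverses. Davis's attempts skew toward clutch time, which has a lower base rate.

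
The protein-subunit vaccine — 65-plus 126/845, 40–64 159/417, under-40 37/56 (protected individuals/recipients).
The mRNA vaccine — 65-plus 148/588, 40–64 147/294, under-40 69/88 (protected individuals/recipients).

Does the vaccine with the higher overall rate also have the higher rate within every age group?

Yes

65-plus: the protein-subunit vaccine 126/845 = 14.9%, the mRNA vaccine 148/588 = 25.2% → the mRNA vaccine
40–64: the protein-subunit vaccine 159/417 = 38.1%, the mRNA vaccine 147/294 = 50.0% → the mRNA vaccine
Under-40: the protein-subunit vaccine 37/56 = 66.1%, the mRNA vaccine 69/88 = 78.4% → the mRNA vaccine
Overall: the protein-subunit vaccine 322/1318 = 24.4%, the mRNA vaccine 364/970 = 37.5% → the mRNA vaccine
The mRNA vaccine wins overall and in every age group — no reversal.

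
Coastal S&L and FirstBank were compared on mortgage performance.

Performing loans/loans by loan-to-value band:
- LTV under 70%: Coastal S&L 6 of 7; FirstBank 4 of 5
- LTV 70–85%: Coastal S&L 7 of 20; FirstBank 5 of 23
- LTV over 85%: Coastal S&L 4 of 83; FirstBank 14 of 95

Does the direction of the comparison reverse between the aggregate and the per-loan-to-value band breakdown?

LTV under 70%: Coastal S&L 6/7 = 85.7%, FirstBank 4/5 = 80.0% → Coastal S&L
LTV 70–85%: Coastal S&L 7/20 = 35.0%, FirstBank 5/23 = 21.7% → Coastal S&L
LTV over 85%: Coastal S&L 4/83 = 4.8%, FirstBank 14/95 = 14.7% → FirstBank
Overall: Coastal S&L 17/110 = 15.5%, FirstBank 23/123 = 18.7% → FirstBank
Neither sweeps: Coastal S&L wins 2 of 3 groups, FirstBank wins 1. FirstBank wins overall but not every group — no Simpson reversal.

No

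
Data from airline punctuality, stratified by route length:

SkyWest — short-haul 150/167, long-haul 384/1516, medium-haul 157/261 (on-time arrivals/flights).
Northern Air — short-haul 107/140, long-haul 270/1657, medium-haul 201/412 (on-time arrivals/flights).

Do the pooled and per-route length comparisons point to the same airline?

Short-haul: SkyWest 150/167 = 89.8%, Northern Air 107/140 = 76.4% → SkyWest
Long-haul: SkyWest 384/1516 = 25.3%, Northern Air 270/1657 = 16.3% → SkyWest
Medium-haul: SkyWest 157/261 = 60.2%, Northern Air 201/412 = 48.8% → SkyWest
Overall: SkyWest 691/1944 = 35.5%, Northern Air 578/2209 = 26.2% → SkyWest
SkyWest wins overall and in every route group — no reversal.

Yes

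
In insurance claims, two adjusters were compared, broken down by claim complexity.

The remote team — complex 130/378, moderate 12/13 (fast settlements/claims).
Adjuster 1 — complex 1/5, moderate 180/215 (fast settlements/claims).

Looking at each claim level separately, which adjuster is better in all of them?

the remote team

Complex: the remote team 130/378 = 34.4%, Adjuster 1 1/5 = 20.0% → the remote team
Moderate: the remote team 12/13 = 92.3%, Adjuster 1 180/215 = 83.7% → the remote team
The remote team has the higher rate in both groups.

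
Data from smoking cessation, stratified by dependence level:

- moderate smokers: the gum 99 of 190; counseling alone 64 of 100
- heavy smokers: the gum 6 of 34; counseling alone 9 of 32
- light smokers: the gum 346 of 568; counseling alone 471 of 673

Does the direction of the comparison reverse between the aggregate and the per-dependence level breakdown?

No

Moderate smokers: the gum 99/190 = 52.1%, counseling alone 64/100 = 64.0% → counseling alone
Heavy smokers: the gum 6/34 = 17.6%, counseling alone 9/32 = 28.1% → counseling alone
Light smokers: the gum 346/568 = 60.9%, counseling alone 471/673 = 70.0% → counseling alone
Overall: the gum 451/792 = 56.9%, counseling alone 544/805 = 67.6% → counseling alone
Counseling alone wins overall and in every dependence group — no reversal.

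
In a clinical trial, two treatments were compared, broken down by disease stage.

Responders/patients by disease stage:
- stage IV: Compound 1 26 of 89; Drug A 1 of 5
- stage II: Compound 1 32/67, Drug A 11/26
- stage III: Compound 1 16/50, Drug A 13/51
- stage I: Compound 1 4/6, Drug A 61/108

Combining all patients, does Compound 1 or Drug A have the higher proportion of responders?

Stage IV: Compound 1 26/89 = 29.2%, Drug A 1/5 = 20.0% → Compound 1
Stage II: Compound 1 32/67 = 47.8%, Drug A 11/26 = 42.3% → Compound 1
Stage III: Compound 1 16/50 = 32.0%, Drug A 13/51 = 25.5% → Compound 1
Stage I: Compound 1 4/6 = 66.7%, Drug A 61/108 = 56.5% → Compound 1
Overall: Compound 1 78/212 = 36.8%, Drug A 86/190 = 45.3% → Drug A
(Compound 1 wins every disease group but Drug A wins overall — Compound 1's patients skew toward the low-rate stage IV group.)

Drug A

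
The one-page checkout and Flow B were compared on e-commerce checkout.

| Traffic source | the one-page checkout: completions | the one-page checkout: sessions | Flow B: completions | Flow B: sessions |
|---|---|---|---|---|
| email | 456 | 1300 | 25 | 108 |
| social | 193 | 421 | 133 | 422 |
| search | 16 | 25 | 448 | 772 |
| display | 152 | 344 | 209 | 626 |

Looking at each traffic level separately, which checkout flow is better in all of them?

the one-page checkout

Email: the one-page checkout 456/1300 = 35.1%, Flow B 25/108 = 23.1% → the one-page checkout
Social: the one-page checkout 193/421 = 45.8%, Flow B 133/422 = 31.5% → the one-page checkout
Search: the one-page checkout 16/25 = 64.0%, Flow B 448/772 = 58.0% → the one-page checkout
Display: the one-page checkout 152/344 = 44.2%, Flow B 209/626 = 33.4% → the one-page checkout
The one-page checkout has the higher rate in all 4 groups.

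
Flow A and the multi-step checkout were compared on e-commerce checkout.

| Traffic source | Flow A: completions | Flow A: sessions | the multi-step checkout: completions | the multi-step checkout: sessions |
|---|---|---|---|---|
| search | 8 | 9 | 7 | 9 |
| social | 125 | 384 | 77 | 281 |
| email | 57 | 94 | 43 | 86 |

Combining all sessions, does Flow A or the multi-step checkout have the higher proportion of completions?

Flow A

Search: Flow A 8/9 = 88.9%, the multi-step checkout 7/9 = 77.8% → Flow A
Social: Flow A 125/384 = 32.6%, the multi-step checkout 77/281 = 27.4% → Flow A
Email: Flow A 57/94 = 60.6%, the multi-step checkout 43/86 = 50.0% → Flow A
Overall: Flow A 190/487 = 39.0%, the multi-step checkout 127/376 = 33.8% → Flow A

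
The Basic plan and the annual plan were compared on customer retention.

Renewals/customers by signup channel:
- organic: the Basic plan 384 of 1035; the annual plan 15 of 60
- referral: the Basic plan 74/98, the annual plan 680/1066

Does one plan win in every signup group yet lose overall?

Organic: the Basic plan 384/1035 = 37.1%, the annual plan 15/60 = 25.0% → the Basic plan
Referral: the Basic plan 74/98 = 75.5%, the annual plan 680/1066 = 63.8% → the Basic plan
Overall: the Basic plan 458/1133 = 40.4%, the annual plan 695/1126 = 61.7% → the annual plan
The Basic plan wins each signup group but the annual plan wins overall — the comparison reverses. The Basic plan's customers skew toward organic, which has a lower base rate.

Yes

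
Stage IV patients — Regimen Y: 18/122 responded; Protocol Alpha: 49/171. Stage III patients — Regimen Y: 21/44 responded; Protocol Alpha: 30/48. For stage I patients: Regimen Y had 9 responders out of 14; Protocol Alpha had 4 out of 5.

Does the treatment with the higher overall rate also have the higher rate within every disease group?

Stage IV: Regimen Y 18/122 = 14.8%, Protocol Alpha 49/171 = 28.7% → Protocol Alpha
Stage III: Regimen Y 21/44 = 47.7%, Protocol Alpha 30/48 = 62.5% → Protocol Alpha
Stage I: Regimen Y 9/14 = 64.3%, Protocol Alpha 4/5 = 80.0% → Protocol Alpha
Overall: Regimen Y 48/180 = 26.7%, Protocol Alpha 83/224 = 37.1% → Protocol Alpha
Protocol Alpha wins overall and in every disease group — no reversal.

Yes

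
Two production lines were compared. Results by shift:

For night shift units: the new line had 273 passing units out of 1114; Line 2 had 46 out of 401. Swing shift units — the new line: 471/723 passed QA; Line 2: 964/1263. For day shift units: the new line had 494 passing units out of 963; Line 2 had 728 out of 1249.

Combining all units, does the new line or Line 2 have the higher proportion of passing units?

Line 2

Night shift: the new line 273/1114 = 24.5%, Line 2 46/401 = 11.5% → the new line
Swing shift: the new line 471/723 = 65.1%, Line 2 964/1263 = 76.3% → Line 2
Day shift: the new line 494/963 = 51.3%, Line 2 728/1249 = 58.3% → Line 2
Overall: the new line 1238/2800 = 44.2%, Line 2 1738/2913 = 59.7% → Line 2
(Neither sweeps every shift group, but Line 2 has the higher pooled rate.)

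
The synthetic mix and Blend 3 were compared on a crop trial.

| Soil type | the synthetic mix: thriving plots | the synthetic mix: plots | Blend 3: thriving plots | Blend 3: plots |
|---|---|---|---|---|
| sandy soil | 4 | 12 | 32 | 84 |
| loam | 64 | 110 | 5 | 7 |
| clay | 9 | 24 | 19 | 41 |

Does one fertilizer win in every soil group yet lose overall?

Sandy soil: the synthetic mix 4/12 = 33.3%, Blend 3 32/84 = 38.1% → Blend 3
Loam: the synthetic mix 64/110 = 58.2%, Blend 3 5/7 = 71.4% → Blend 3
Clay: the synthetic mix 9/24 = 37.5%, Blend 3 19/41 = 46.3% → Blend 3
Overall: the synthetic mix 77/146 = 52.7%, Blend 3 56/132 = 42.4% → the synthetic mix
Blend 3 wins each soil group but the synthetic mix wins overall — the comparison reverses. Blend 3's plots skew toward sandy soil, which has a lower base rate.

Yes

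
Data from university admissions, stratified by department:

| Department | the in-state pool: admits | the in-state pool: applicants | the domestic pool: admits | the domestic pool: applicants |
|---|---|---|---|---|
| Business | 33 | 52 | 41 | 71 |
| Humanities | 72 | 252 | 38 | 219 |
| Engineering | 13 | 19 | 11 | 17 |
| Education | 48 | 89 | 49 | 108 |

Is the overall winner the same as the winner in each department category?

Yes

Business: the in-state pool 33/52 = 63.5%, the domestic pool 41/71 = 57.7% → the in-state pool
Humanities: the in-state pool 72/252 = 28.6%, the domestic pool 38/219 = 17.4% → the in-state pool
Engineering: the in-state pool 13/19 = 68.4%, the domestic pool 11/17 = 64.7% → the in-state pool
Education: the in-state pool 48/89 = 53.9%, the domestic pool 49/108 = 45.4% → the in-state pool
Overall: the in-state pool 166/412 = 40.3%, the domestic pool 139/415 = 33.5% → the in-state pool
The in-state pool wins overall and in every department group — no reversal.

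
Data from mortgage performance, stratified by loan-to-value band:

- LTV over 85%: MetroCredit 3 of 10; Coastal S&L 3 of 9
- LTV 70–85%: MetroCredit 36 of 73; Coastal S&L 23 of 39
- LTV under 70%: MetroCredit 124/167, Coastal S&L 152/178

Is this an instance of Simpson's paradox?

No

LTV over 85%: MetroCredit 3/10 = 30.0%, Coastal S&L 3/9 = 33.3% → Coastal S&L
LTV 70–85%: MetroCredit 36/73 = 49.3%, Coastal S&L 23/39 = 59.0% → Coastal S&L
LTV under 70%: MetroCredit 124/167 = 74.3%, Coastal S&L 152/178 = 85.4% → Coastal S&L
Overall: MetroCredit 163/250 = 65.2%, Coastal S&L 178/226 = 78.8% → Coastal S&L
Coastal S&L wins overall and in every loan-to-value group — no reversal.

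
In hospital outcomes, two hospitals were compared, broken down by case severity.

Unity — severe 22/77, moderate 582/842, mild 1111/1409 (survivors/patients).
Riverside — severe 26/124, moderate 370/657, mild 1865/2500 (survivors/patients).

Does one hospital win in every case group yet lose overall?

No

Severe: Unity 22/77 = 28.6%, Riverside 26/124 = 21.0% → Unity
Moderate: Unity 582/842 = 69.1%, Riverside 370/657 = 56.3% → Unity
Mild: Unity 1111/1409 = 78.9%, Riverside 1865/2500 = 74.6% → Unity
Overall: Unity 1715/2328 = 73.7%, Riverside 2261/3281 = 68.9% → Unity
Unity wins overall and in every case group — no reversal.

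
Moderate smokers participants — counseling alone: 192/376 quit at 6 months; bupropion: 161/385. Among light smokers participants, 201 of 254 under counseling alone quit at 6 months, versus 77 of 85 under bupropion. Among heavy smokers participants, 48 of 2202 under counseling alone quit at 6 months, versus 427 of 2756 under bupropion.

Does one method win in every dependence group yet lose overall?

No

Moderate smokers: counseling alone 192/376 = 51.1%, bupropion 161/385 = 41.8% → counseling alone
Light smokers: counseling alone 201/254 = 79.1%, bupropion 77/85 = 90.6% → bupropion
Heavy smokers: counseling alone 48/2202 = 2.2%, bupropion 427/2756 = 15.5% → bupropion
Overall: counseling alone 441/2832 = 15.6%, bupropion 665/3226 = 20.6% → bupropion
Neither sweeps: counseling alone wins 1 of 3 groups, bupropion wins 2. Bupropion wins overall but not every group — no Simpson reversal.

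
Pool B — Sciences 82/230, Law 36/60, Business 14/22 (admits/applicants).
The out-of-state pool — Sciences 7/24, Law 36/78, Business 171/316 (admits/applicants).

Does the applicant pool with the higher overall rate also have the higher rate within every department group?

No

Sciences: Pool B 82/230 = 35.7%, the out-of-state pool 7/24 = 29.2% → Pool B
Law: Pool B 36/60 = 60.0%, the out-of-state pool 36/78 = 46.2% → Pool B
Business: Pool B 14/22 = 63.6%, the out-of-state pool 171/316 = 54.1% → Pool B
Overall: Pool B 132/312 = 42.3%, the out-of-state pool 214/418 = 51.2% → the out-of-state pool
Pool B wins each department group but the out-of-state pool wins overall — the comparison reverses. Pool B's applicants skew toward Sciences, which has a lower base rate.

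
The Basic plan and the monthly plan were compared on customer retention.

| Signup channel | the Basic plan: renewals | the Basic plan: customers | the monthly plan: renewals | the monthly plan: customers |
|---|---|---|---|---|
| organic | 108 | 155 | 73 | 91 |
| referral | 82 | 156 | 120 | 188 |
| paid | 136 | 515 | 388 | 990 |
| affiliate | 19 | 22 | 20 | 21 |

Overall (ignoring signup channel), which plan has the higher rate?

Organic: the Basic plan 108/155 = 69.7%, the monthly plan 73/91 = 80.2% → the monthly plan
Referral: the Basic plan 82/156 = 52.6%, the monthly plan 120/188 = 63.8% → the monthly plan
Paid: the Basic plan 136/515 = 26.4%, the monthly plan 388/990 = 39.2% → the monthly plan
Affiliate: the Basic plan 19/22 = 86.4%, the monthly plan 20/21 = 95.2% → the monthly plan
Overall: the Basic plan 345/848 = 40.7%, the monthly plan 601/1290 = 46.6% → the monthly plan

the monthly plan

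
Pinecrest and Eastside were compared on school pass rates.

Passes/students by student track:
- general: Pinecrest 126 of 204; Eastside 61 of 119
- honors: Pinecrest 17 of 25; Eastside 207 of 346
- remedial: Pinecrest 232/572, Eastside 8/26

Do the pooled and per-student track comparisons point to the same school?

No

General: Pinecrest 126/204 = 61.8%, Eastside 61/119 = 51.3% → Pinecrest
Honors: Pinecrest 17/25 = 68.0%, Eastside 207/346 = 59.8% → Pinecrest
Remedial: Pinecrest 232/572 = 40.6%, Eastside 8/26 = 30.8% → Pinecrest
Overall: Pinecrest 375/801 = 46.8%, Eastside 276/491 = 56.2% → Eastside
Pinecrest wins each student group but Eastside wins overall — the comparison reverses. Pinecrest's students skew toward remedial, which has a lower base rate.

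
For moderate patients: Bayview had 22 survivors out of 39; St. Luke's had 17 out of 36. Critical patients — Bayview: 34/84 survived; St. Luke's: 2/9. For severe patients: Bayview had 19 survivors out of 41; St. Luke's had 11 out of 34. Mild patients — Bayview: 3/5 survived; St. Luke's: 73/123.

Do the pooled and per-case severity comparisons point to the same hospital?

Moderate: Bayview 22/39 = 56.4%, St. Luke's 17/36 = 47.2% → Bayview
Critical: Bayview 34/84 = 40.5%, St. Luke's 2/9 = 22.2% → Bayview
Severe: Bayview 19/41 = 46.3%, St. Luke's 11/34 = 32.4% → Bayview
Mild: Bayview 3/5 = 60.0%, St. Luke's 73/123 = 59.3% → Bayview
Overall: Bayview 78/169 = 46.2%, St. Luke's 103/202 = 51.0% → St. Luke's
Bayview wins each case group but St. Luke's wins overall — the comparison reverses. Bayview's patients skew toward critical, which has a lower base rate.

No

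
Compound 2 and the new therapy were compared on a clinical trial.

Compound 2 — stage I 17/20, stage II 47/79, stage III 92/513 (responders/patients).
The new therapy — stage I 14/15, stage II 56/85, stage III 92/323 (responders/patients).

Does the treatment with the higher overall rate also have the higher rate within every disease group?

Yes

Stage I: Compound 2 17/20 = 85.0%, the new therapy 14/15 = 93.3% → the new therapy
Stage II: Compound 2 47/79 = 59.5%, the new therapy 56/85 = 65.9% → the new therapy
Stage III: Compound 2 92/513 = 17.9%, the new therapy 92/323 = 28.5% → the new therapy
Overall: Compound 2 156/612 = 25.5%, the new therapy 162/423 = 38.3% → the new therapy
The new therapy wins overall and in every disease group — no reversal.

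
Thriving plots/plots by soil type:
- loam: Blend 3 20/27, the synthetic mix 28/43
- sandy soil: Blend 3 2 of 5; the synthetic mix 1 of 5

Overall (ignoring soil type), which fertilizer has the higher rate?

Loam: Blend 3 20/27 = 74.1%, the synthetic mix 28/43 = 65.1% → Blend 3
Sandy soil: Blend 3 2/5 = 40.0%, the synthetic mix 1/5 = 20.0% → Blend 3
Overall: Blend 3 22/32 = 68.8%, the synthetic mix 29/48 = 60.4% → Blend 3

Blend 3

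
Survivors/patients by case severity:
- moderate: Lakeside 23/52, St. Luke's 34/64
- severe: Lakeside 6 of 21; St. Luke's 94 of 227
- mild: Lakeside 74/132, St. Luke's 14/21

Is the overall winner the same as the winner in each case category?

No

Moderate: Lakeside 23/52 = 44.2%, St. Luke's 34/64 = 53.1% → St. Luke's
Severe: Lakeside 6/21 = 28.6%, St. Luke's 94/227 = 41.4% → St. Luke's
Mild: Lakeside 74/132 = 56.1%, St. Luke's 14/21 = 66.7% → St. Luke's
Overall: Lakeside 103/205 = 50.2%, St. Luke's 142/312 = 45.5% → Lakeside
St. Luke's wins each case group but Lakeside wins overall — the comparison reverses. St. Luke's's patients skew toward severe, which has a lower base rate.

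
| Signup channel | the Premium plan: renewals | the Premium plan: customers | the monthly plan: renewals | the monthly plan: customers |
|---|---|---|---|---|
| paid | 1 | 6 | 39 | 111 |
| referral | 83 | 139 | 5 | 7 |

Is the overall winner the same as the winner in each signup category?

No

Paid: the Premium plan 1/6 = 16.7%, the monthly plan 39/111 = 35.1% → the monthly plan
Referral: the Premium plan 83/139 = 59.7%, the monthly plan 5/7 = 71.4% → the monthly plan
Overall: the Premium plan 84/145 = 57.9%, the monthly plan 44/118 = 37.3% → the Premium plan
The monthly plan wins each signup group but the Premium plan wins overall — the comparison reverses. The monthly plan's customers skew toward paid, which has a lower base rate.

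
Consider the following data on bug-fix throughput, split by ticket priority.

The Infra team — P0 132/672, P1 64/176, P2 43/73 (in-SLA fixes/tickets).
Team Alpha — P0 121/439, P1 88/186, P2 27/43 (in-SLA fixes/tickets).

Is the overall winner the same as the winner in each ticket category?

P0: the Infra team 132/672 = 19.6%, Team Alpha 121/439 = 27.6% → Team Alpha
P1: the Infra team 64/176 = 36.4%, Team Alpha 88/186 = 47.3% → Team Alpha
P2: the Infra team 43/73 = 58.9%, Team Alpha 27/43 = 62.8% → Team Alpha
Overall: the Infra team 239/921 = 26.0%, Team Alpha 236/668 = 35.3% → Team Alpha
Team Alpha wins overall and in every ticket group — no reversal.

Yes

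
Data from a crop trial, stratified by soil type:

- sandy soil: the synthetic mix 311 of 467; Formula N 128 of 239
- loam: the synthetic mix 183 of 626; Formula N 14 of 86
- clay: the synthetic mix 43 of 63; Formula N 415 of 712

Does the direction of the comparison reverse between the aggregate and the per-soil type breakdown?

Sandy soil: the synthetic mix 311/467 = 66.6%, Formula N 128/239 = 53.6% → the synthetic mix
Loam: the synthetic mix 183/626 = 29.2%, Formula N 14/86 = 16.3% → the synthetic mix
Clay: the synthetic mix 43/63 = 68.3%, Formula N 415/712 = 58.3% → the synthetic mix
Overall: the synthetic mix 537/1156 = 46.5%, Formula N 557/1037 = 53.7% → Formula N
The synthetic mix wins each soil group but Formula N wins overall — the comparison reverses. The synthetic mix's plots skew toward loam, which has a lower base rate.

Yes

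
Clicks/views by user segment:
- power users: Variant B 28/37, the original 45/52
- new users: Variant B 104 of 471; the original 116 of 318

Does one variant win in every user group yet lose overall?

Power users: Variant B 28/37 = 75.7%, the original 45/52 = 86.5% → the original
New users: Variant B 104/471 = 22.1%, the original 116/318 = 36.5% → the original
Overall: Variant B 132/508 = 26.0%, the original 161/370 = 43.5% → the original
The original wins overall and in every user group — no reversal.

No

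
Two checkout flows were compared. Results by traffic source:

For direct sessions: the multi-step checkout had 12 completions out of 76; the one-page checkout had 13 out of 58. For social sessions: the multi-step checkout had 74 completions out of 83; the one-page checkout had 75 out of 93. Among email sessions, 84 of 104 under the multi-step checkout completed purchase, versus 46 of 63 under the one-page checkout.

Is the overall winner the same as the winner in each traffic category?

Direct: the multi-step checkout 12/76 = 15.8%, the one-page checkout 13/58 = 22.4% → the one-page checkout
Social: the multi-step checkout 74/83 = 89.2%, the one-page checkout 75/93 = 80.6% → the multi-step checkout
Email: the multi-step checkout 84/104 = 80.8%, the one-page checkout 46/63 = 73.0% → the multi-step checkout
Overall: the multi-step checkout 170/263 = 64.6%, the one-page checkout 134/214 = 62.6% → the multi-step checkout
Neither sweeps: the multi-step checkout wins 2 of 3 groups, the one-page checkout wins 1. The multi-step checkout wins overall but not every group — no Simpson reversal.

No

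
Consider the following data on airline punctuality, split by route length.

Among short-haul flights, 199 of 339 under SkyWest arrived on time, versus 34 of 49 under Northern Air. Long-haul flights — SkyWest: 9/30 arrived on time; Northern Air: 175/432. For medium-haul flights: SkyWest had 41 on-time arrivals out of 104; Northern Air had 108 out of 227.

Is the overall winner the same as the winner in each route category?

No

Short-haul: SkyWest 199/339 = 58.7%, Northern Air 34/49 = 69.4% → Northern Air
Long-haul: SkyWest 9/30 = 30.0%, Northern Air 175/432 = 40.5% → Northern Air
Medium-haul: SkyWest 41/104 = 39.4%, Northern Air 108/227 = 47.6% → Northern Air
Overall: SkyWest 249/473 = 52.6%, Northern Air 317/708 = 44.8% → SkyWest
Northern Air wins each route group but SkyWest wins overall — the comparison reverses. Northern Air's flights skew toward long-haul, which has a lower base rate.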